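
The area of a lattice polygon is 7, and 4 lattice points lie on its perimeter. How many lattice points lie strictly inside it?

6

From Pick's theorem, I = A − B/2 + 1 = 7 − 4/2 + 1 = 6.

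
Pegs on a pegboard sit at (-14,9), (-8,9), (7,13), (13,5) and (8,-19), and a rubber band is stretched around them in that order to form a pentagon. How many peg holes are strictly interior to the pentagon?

413

The shoelace formula gives twice the area as |[(-14)·9 − (-8)·9] + [(-8)·13 − 7·9] + [7·5 − 13·13] + [13·(-19) − 8·5] + [8·9 − (-14)·(-19)]| = 836, so the area is 418.
Summing gcd(|Δx|,|Δy|) over the edges gives the boundary count: gcd(6,0) + gcd(15,4) + gcd(6,8) + gcd(5,24) + gcd(22,28) = 6+1+2+1+2 = 12.
Pick's theorem gives I = A − B/2 + 1 = 418 − 12/2 + 1 = 413.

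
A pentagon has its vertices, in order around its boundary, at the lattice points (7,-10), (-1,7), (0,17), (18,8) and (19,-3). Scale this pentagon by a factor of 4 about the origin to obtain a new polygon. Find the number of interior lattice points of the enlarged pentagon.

5247

By the shoelace formula, twice the signed area is |(7·7 − (-1)·(-10)) + ((-1)·17 − 0·7) + (0·8 − 18·17) + (18·(-3) − 19·8) + (19·(-10) − 7·(-3))| = 659, so the area is 659/2.
The number of boundary lattice points is Σ gcd(|Δx|,|Δy|) = gcd(8,17) + gcd(1,10) + gcd(18,9) + gcd(1,11) + gcd(12,7) = 1+1+9+1+1 = 13.
Scaling by 4 multiplies the area by 4² = 16 (so the new area is 5272) and multiplies the boundary lattice-point count by 4, giving 52.
By Pick's theorem, the interior count of the dilated polygon is 5272 − 52/2 + 1 = 5247.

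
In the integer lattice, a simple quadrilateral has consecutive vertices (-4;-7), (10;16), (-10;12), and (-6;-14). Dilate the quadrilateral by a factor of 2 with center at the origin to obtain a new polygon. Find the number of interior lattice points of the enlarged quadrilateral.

961

The shoelace formula gives twice the area as |[(-4)·16 − 10·(-7)] + [10·12 − (-10)·16] + [(-10)·(-14) − (-6)·12] + [(-6)·(-7) − (-4)·(-14)]| = 484, so the area is 242.
Along each edge there are gcd(|Δx|,|Δy|)+1 lattice points, so counting each shared vertex once the boundary has gcd(14,23) + gcd(20,4) + gcd(4,26) + gcd(2,7) = 1+4+2+1 = 8.
Scaling by 2 multiplies the area by 2² = 4 (so the new area is 968) and multiplies the boundary lattice-point count by 2, giving 16.
By Pick's theorem, the interior count of the dilated polygon is 968 − 16/2 + 1 = 961.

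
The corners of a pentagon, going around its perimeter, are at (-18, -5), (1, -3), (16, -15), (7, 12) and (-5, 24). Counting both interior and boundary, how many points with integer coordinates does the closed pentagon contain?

551

The shoelace formula gives twice the area as |((-18)·(-3) − 1·(-5)) + (1·(-15) − 16·(-3)) + (16·12 − 7·(-15)) + (7·24 − (-5)·12) + ((-5)·(-5) − (-18)·24)| = 1074, so the area is 537.
Along each edge there are gcd(|Δx|,|Δy|)+1 lattice points, so counting each shared vertex once the boundary has gcd(19,2) + gcd(15,12) + gcd(9,27) + gcd(12,12) + gcd(13,29) = 1+3+9+12+1 = 26.
Pick's theorem gives I = A − B/2 + 1 = 537 − 26/2 + 1 = 525, so the closed region contains I + B = 525 + 26 = 551 lattice points.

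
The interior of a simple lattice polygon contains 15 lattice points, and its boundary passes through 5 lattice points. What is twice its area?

33

By Pick's theorem, A = I + B/2 − 1 = 15 + 5/2 − 1 = 33/2.
Hence 2A = 33.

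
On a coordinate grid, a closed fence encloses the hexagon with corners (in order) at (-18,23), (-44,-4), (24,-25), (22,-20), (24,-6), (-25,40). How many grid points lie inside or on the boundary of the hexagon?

1831

Using the shoelace formula, 2A = |[(-18)·(-4) − (-44)·23] + [(-44)·(-25) − 24·(-4)] + [24·(-20) − 22·(-25)] + [22·(-6) − 24·(-20)] + [24·40 − (-25)·(-6)] + [(-25)·23 − (-18)·40]| = 3653, so the area is 1826.5.
Along each edge there are gcd(|Δx|,|Δy|)+1 lattice points, so counting each shared vertex once the boundary has gcd(26,27) + gcd(68,21) + gcd(2,5) + gcd(2,14) + gcd(49,46) + gcd(7,17) = 1+1+1+2+1+1 = 7.
Pick's theorem gives I = A − B/2 + 1 = 1826.5 − 7/2 + 1 = 1824, so the closed region contains I + B = 1824 + 7 = 1831 lattice points.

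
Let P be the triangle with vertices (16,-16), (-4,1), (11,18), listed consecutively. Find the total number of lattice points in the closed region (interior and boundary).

300

The shoelace formula gives twice the area as |[16·1 − (-4)·(-16)] + [(-4)·18 − 11·1] + [11·(-16) − 16·18]| = 595, so the area is 297.5.
The number of boundary lattice points is Σ gcd(|Δx|,|Δy|) = gcd(20,17) + gcd(15,17) + gcd(5,34) = 1+1+1 = 3.
Pick's theorem gives I = A − B/2 + 1 = 297.5 − 3/2 + 1 = 297, so the closed region contains I + B = 297 + 3 = 300 lattice points.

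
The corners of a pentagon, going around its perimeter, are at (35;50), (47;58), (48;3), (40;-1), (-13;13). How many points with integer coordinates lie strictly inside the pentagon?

The shoelace formula gives twice the area as |(35·58 − 47·50) + (47·3 − 48·58) + (48·(-1) − 40·3) + (40·13 − (-13)·(-1)) + ((-13)·50 − 35·13)| = 3729, so the area is 3729/2.
Summing gcd(|Δx|,|Δy|) over the edges gives the boundary count: gcd(12,8) + gcd(1,55) + gcd(8,4) + gcd(53,14) + gcd(48,37) = 4+1+4+1+1 = 11.
Pick's theorem gives I = A − B/2 + 1 = 3729/2 − 11/2 + 1 = 1860.

1860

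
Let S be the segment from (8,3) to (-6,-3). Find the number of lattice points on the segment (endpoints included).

3

The number of lattice points on a segment between lattice points is gcd(|Δx|,|Δy|) + 1 = gcd(14,6) + 1 = 2 + 1 = 3.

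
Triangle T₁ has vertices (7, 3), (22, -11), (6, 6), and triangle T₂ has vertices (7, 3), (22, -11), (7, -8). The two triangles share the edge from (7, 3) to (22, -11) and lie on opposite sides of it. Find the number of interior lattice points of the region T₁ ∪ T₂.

91

The union is the simple quadrilateral with vertices (7, 3), (6, 6), (22, -11), (7, -8) in order.
Using the shoelace formula, 2A = |[7·6 − 6·3] + [6·(-11) − 22·6] + [22·(-8) − 7·(-11)] + [7·3 − 7·(-8)]| = 196, so the area is 98.
The number of boundary lattice points is Σ gcd(|Δx|,|Δy|) = gcd(1,3) + gcd(16,17) + gcd(15,3) + gcd(0,11) = 1+1+3+11 = 16.
By Pick's theorem I = A − B/2 + 1 = 98 − 16/2 + 1 = 91.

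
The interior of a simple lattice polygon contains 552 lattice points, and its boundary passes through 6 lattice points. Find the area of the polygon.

554

By Pick's theorem, A = I + B/2 − 1 = 552 + 6/2 − 1 = 554.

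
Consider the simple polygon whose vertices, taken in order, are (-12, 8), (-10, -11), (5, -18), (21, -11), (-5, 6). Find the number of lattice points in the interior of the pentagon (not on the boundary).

The shoelace formula gives twice the area as |((-12)·(-11) − (-10)·8) + ((-10)·(-18) − 5·(-11)) + (5·(-11) − 21·(-18)) + (21·6 − (-5)·(-11)) + ((-5)·8 − (-12)·6)| = 873, so the area is 436.5.
Summing gcd(|Δx|,|Δy|) over the edges gives the boundary count: gcd(2,19) + gcd(15,7) + gcd(16,7) + gcd(26,17) + gcd(7,2) = 1+1+1+1+1 = 5.
Pick's theorem gives I = A − B/2 + 1 = 436.5 − 5/2 + 1 = 435.

435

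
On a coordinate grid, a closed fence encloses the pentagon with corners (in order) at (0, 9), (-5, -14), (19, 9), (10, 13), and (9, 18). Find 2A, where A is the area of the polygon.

567

The shoelace formula gives twice the area as |(0·(-14) − (-5)·9) + ((-5)·9 − 19·(-14)) + (19·13 − 10·9) + (10·18 − 9·13) + (9·9 − 0·18)| = 567, so the area is 283.5.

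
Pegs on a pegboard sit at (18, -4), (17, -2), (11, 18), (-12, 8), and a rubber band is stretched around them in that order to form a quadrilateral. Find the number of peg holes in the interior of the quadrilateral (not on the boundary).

Using the shoelace formula, 2A = |[18·(-2) − 17·(-4)] + [17·18 − 11·(-2)] + [11·8 − (-12)·18] + [(-12)·(-4) − 18·8]| = 568, so the area is 284.
Along each edge there are gcd(|Δx|,|Δy|)+1 lattice points, so counting each shared vertex once the boundary has gcd(1,2) + gcd(6,20) + gcd(23,10) + gcd(30,12) = 1+2+1+6 = 10.
Pick's theorem gives I = A − B/2 + 1 = 284 − 10/2 + 1 = 280.

280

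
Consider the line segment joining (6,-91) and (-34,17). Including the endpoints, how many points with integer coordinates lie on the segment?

The number of lattice points on a segment between lattice points is gcd(|Δx|,|Δy|) + 1 = gcd(40,108) + 1 = 4 + 1 = 5.

5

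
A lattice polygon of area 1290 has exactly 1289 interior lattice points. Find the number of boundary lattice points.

4

Pick's theorem gives A = I + B/2 − 1, so B = 2(A − I + 1) = 2(1290 − 1289 + 1) = 4.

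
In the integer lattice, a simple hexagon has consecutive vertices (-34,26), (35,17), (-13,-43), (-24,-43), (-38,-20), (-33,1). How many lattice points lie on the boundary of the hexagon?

Along each edge there are gcd(|Δx|,|Δy|)+1 lattice points, so counting each shared vertex once the boundary has gcd(69,9) + gcd(48,60) + gcd(11,0) + gcd(14,23) + gcd(5,21) + gcd(1,25) = 3+12+11+1+1+1 = 29.

29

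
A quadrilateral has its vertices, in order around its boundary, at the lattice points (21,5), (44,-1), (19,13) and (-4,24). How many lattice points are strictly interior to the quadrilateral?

166

The shoelace formula gives twice the area as |[21·(-1) − 44·5] + [44·13 − 19·(-1)] + [19·24 − (-4)·13] + [(-4)·5 − 21·24]| = 334, so the area is 167.
Summing gcd(|Δx|,|Δy|) over the edges gives the boundary count: gcd(23,6) + gcd(25,14) + gcd(23,11) + gcd(25,19) = 1+1+1+1 = 4.
Pick's theorem gives I = A − B/2 + 1 = 167 − 4/2 + 1 = 166.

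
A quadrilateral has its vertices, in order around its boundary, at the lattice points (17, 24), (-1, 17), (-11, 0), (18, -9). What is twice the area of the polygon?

1184

The shoelace formula gives twice the area as |(17·17 − (-1)·24) + ((-1)·0 − (-11)·17) + ((-11)·(-9) − 18·0) + (18·24 − 17·(-9))| = 1184, so the area is 592.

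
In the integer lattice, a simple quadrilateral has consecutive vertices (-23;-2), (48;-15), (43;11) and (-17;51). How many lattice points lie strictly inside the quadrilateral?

2590

Using the shoelace formula, 2A = |((-23)·(-15) − 48·(-2)) + (48·11 − 43·(-15)) + (43·51 − (-17)·11) + ((-17)·(-2) − (-23)·51)| = 5201, so the area is 2600.5.
Summing gcd(|Δx|,|Δy|) over the edges gives the boundary count: gcd(71,13) + gcd(5,26) + gcd(60,40) + gcd(6,53) = 1+1+20+1 = 23.
Pick's theorem gives I = A − B/2 + 1 = 2600.5 − 23/2 + 1 = 2590.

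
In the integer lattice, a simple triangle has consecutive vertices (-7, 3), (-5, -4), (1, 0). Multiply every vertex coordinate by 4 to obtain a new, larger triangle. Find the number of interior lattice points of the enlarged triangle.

393

The shoelace formula gives twice the area as |((-7)·(-4) − (-5)·3) + ((-5)·0 − 1·(-4)) + (1·3 − (-7)·0)| = 50, so the area is 25.
The number of boundary lattice points is Σ gcd(|Δx|,|Δy|) = gcd(2,7) + gcd(6,4) + gcd(8,3) = 1+2+1 = 4.
Scaling by 4 multiplies the area by 4² = 16 (so the new area is 400) and multiplies the boundary lattice-point count by 4, giving 16.
By Pick's theorem, the interior count of the dilated polygon is 400 − 16/2 + 1 = 393.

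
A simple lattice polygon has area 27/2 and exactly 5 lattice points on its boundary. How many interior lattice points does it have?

Pick's theorem A = I + B/2 − 1 rearranges to I = A − B/2 + 1 = 27/2 − 5/2 + 1 = 12.

12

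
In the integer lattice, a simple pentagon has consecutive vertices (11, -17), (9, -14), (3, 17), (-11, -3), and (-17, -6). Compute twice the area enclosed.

Using the shoelace formula, 2A = |(11·(-14) − 9·(-17)) + (9·17 − 3·(-14)) + (3·(-3) − (-11)·17) + ((-11)·(-6) − (-17)·(-3)) + ((-17)·(-17) − 11·(-6))| = 742, so the area is 371.

742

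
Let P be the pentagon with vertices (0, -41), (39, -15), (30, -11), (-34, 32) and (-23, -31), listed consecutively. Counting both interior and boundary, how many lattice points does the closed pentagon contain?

2479

The shoelace formula gives twice the area as |(0·(-15) − 39·(-41)) + (39·(-11) − 30·(-15)) + (30·32 − (-34)·(-11)) + ((-34)·(-31) − (-23)·32) + ((-23)·(-41) − 0·(-31))| = 4939, so the area is 4939/2.
The number of boundary lattice points is Σ gcd(|Δx|,|Δy|) = gcd(39,26) + gcd(9,4) + gcd(64,43) + gcd(11,63) + gcd(23,10) = 13+1+1+1+1 = 17.
Pick's theorem gives I = A − B/2 + 1 = 4939/2 − 17/2 + 1 = 2462, so the closed region contains I + B = 2462 + 17 = 2479 lattice points.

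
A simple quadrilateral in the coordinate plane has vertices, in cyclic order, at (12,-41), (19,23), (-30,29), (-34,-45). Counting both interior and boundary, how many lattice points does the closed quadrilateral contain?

3287

Using the shoelace formula, 2A = |[12·23 − 19·(-41)] + [19·29 − (-30)·23] + [(-30)·(-45) − (-34)·29] + [(-34)·(-41) − 12·(-45)]| = 6566, so the area is 3283.
The number of boundary lattice points is Σ gcd(|Δx|,|Δy|) = gcd(7,64) + gcd(49,6) + gcd(4,74) + gcd(46,4) = 1+1+2+2 = 6.
Pick's theorem gives I = A − B/2 + 1 = 3283 − 6/2 + 1 = 3281, so the closed region contains I + B = 3281 + 6 = 3287 lattice points.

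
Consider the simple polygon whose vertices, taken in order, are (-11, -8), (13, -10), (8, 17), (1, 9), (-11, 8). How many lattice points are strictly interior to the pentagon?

417

Using the shoelace formula, 2A = |((-11)·(-10) − 13·(-8)) + (13·17 − 8·(-10)) + (8·9 − 1·17) + (1·8 − (-11)·9) + ((-11)·(-8) − (-11)·8)| = 853, so the area is 853/2.
The number of boundary lattice points is Σ gcd(|Δx|,|Δy|) = gcd(24,2) + gcd(5,27) + gcd(7,8) + gcd(12,1) + gcd(0,16) = 2+1+1+1+16 = 21.
By Pick's theorem A = I + B/2 − 1, so I = 853/2 − 21/2 + 1 = 417.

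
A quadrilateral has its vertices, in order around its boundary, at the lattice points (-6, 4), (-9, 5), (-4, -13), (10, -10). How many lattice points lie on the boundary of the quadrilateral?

Along each edge there are gcd(|Δx|,|Δy|)+1 lattice points, so counting each shared vertex once the boundary has gcd(3,1) + gcd(5,18) + gcd(14,3) + gcd(16,14) = 1+1+1+2 = 5.

5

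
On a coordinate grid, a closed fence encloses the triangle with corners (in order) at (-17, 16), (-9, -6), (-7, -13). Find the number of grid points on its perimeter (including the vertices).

The number of boundary lattice points is Σ gcd(|Δx|,|Δy|) = gcd(8,22) + gcd(2,7) + gcd(10,29) = 2+1+1 = 4.

4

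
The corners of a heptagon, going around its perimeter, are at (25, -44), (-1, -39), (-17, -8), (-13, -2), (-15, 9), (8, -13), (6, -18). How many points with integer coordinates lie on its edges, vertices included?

The number of boundary lattice points is Σ gcd(|Δx|,|Δy|) = gcd(26,5) + gcd(16,31) + gcd(4,6) + gcd(2,11) + gcd(23,22) + gcd(2,5) + gcd(19,26) = 1+1+2+1+1+1+1 = 8.

8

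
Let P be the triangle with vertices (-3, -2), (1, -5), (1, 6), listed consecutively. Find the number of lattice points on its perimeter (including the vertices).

The number of boundary lattice points is Σ gcd(|Δx|,|Δy|) = gcd(4,3) + gcd(0,11) + gcd(4,8) = 1+11+4 = 16.

16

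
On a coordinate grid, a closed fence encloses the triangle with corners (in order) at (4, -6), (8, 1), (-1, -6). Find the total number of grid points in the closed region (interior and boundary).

By the shoelace formula, twice the signed area is |[4·1 − 8·(-6)] + [8·(-6) − (-1)·1] + [(-1)·(-6) − 4·(-6)]| = 35, so the area is 35/2.
The number of boundary lattice points is Σ gcd(|Δx|,|Δy|) = gcd(4,7) + gcd(9,7) + gcd(5,0) = 1+1+5 = 7.
Pick's theorem gives I = A − B/2 + 1 = 35/2 − 7/2 + 1 = 15, so the closed region contains I + B = 15 + 7 = 22 lattice points.

22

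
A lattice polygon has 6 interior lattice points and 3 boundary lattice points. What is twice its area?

Pick's theorem states A = I + B/2 − 1, so A = 6 + 3/2 − 1 = 13/2.
Hence 2A = 13.

13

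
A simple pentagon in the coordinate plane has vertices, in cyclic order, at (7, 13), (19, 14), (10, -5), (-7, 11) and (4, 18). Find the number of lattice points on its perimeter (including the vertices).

5

Summing gcd(|Δx|,|Δy|) over the edges gives the boundary count: gcd(12,1) + gcd(9,19) + gcd(17,16) + gcd(11,7) + gcd(3,5) = 1+1+1+1+1 = 5.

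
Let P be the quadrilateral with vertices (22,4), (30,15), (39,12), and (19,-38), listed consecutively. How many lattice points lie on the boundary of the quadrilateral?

Along each edge there are gcd(|Δx|,|Δy|)+1 lattice points, so counting each shared vertex once the boundary has gcd(8,11) + gcd(9,3) + gcd(20,50) + gcd(3,42) = 1+3+10+3 = 17.

17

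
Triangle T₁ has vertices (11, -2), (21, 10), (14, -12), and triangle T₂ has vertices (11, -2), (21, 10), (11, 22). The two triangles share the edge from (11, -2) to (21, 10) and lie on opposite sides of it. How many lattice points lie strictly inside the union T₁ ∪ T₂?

175

The union is the simple quadrilateral with vertices (11, -2), (14, -12), (21, 10), (11, 22) in order.
Using the shoelace formula, 2A = |(11·(-12) − 14·(-2)) + (14·10 − 21·(-12)) + (21·22 − 11·10) + (11·(-2) − 11·22)| = 376, so the area is 188.
Along each edge there are gcd(|Δx|,|Δy|)+1 lattice points, so counting each shared vertex once the boundary has gcd(3,10) + gcd(7,22) + gcd(10,12) + gcd(0,24) = 1+1+2+24 = 28.
By Pick's theorem I = A − B/2 + 1 = 188 − 28/2 + 1 = 175.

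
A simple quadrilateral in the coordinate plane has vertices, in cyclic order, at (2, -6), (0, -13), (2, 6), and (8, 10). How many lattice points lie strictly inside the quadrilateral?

46

By the shoelace formula, twice the signed area is |[2·(-13) − 0·(-6)] + [0·6 − 2·(-13)] + [2·10 − 8·6] + [8·(-6) − 2·10]| = 96, so the area is 48.
The number of boundary lattice points is Σ gcd(|Δx|,|Δy|) = gcd(2,7) + gcd(2,19) + gcd(6,4) + gcd(6,16) = 1+1+2+2 = 6.
Pick's theorem gives I = A − B/2 + 1 = 48 − 6/2 + 1 = 46.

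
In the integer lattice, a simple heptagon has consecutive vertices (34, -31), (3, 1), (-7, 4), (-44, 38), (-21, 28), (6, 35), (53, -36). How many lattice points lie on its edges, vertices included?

The number of boundary lattice points is Σ gcd(|Δx|,|Δy|) = gcd(31,32) + gcd(10,3) + gcd(37,34) + gcd(23,10) + gcd(27,7) + gcd(47,71) + gcd(19,5) = 1+1+1+1+1+1+1 = 7.

7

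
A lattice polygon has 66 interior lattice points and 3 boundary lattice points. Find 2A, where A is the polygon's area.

Pick's theorem states A = I + B/2 − 1, so A = 66 + 3/2 − 1 = 133/2.
Hence 2A = 133.

133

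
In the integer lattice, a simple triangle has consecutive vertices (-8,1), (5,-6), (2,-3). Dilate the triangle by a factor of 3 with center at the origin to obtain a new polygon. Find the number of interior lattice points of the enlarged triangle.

Using the shoelace formula, 2A = |((-8)·(-6) − 5·1) + (5·(-3) − 2·(-6)) + (2·1 − (-8)·(-3))| = 18, so the area is 9.
The number of boundary lattice points is Σ gcd(|Δx|,|Δy|) = gcd(13,7) + gcd(3,3) + gcd(10,4) = 1+3+2 = 6.
Scaling by 3 multiplies the area by 3² = 9 (so the new area is 81) and multiplies the boundary lattice-point count by 3, giving 18.
By Pick's theorem, the interior count of the dilated polygon is 81 − 18/2 + 1 = 73.

73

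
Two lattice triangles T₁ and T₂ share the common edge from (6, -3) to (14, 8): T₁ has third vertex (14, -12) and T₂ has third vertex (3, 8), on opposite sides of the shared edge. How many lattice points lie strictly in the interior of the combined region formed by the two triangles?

125

The union is the simple quadrilateral with vertices (6, -3), (14, -12), (14, 8), (3, 8) in order.
Using the shoelace formula, 2A = |[6·(-12) − 14·(-3)] + [14·8 − 14·(-12)] + [14·8 − 3·8] + [3·(-3) − 6·8]| = 281, so the area is 140.5.
Summing gcd(|Δx|,|Δy|) over the edges gives the boundary count: gcd(8,9) + gcd(0,20) + gcd(11,0) + gcd(3,11) = 1+20+11+1 = 33.
By Pick's theorem I = A − B/2 + 1 = 140.5 − 33/2 + 1 = 125.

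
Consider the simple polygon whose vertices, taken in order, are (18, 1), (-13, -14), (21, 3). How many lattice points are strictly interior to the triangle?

The shoelace formula gives twice the area as |(18·(-14) − (-13)·1) + ((-13)·3 − 21·(-14)) + (21·1 − 18·3)| = 17, so the area is 17/2.
The number of boundary lattice points is Σ gcd(|Δx|,|Δy|) = gcd(31,15) + gcd(34,17) + gcd(3,2) = 1+17+1 = 19.
Pick's theorem gives I = A − B/2 + 1 = 17/2 − 19/2 + 1 = 0.

0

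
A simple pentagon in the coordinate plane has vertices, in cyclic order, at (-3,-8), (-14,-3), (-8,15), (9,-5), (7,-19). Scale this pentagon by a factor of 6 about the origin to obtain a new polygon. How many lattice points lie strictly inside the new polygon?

12226

The shoelace formula gives twice the area as |[(-3)·(-3) − (-14)·(-8)] + [(-14)·15 − (-8)·(-3)] + [(-8)·(-5) − 9·15] + [9·(-19) − 7·(-5)] + [7·(-8) − (-3)·(-19)]| = 681, so the area is 340.5.
Along each edge there are gcd(|Δx|,|Δy|)+1 lattice points, so counting each shared vertex once the boundary has gcd(11,5) + gcd(6,18) + gcd(17,20) + gcd(2,14) + gcd(10,11) = 1+6+1+2+1 = 11.
Scaling by 6 multiplies the area by 6² = 36 (so the new area is 12258) and multiplies the boundary lattice-point count by 6, giving 66.
By Pick's theorem, the interior count of the dilated polygon is 12258 − 66/2 + 1 = 12226.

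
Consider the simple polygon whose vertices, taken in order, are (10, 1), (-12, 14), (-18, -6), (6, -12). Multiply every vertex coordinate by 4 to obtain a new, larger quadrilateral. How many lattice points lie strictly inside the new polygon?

By the shoelace formula, twice the signed area is |[10·14 − (-12)·1] + [(-12)·(-6) − (-18)·14] + [(-18)·(-12) − 6·(-6)] + [6·1 − 10·(-12)]| = 854, so the area is 427.
Summing gcd(|Δx|,|Δy|) over the edges gives the boundary count: gcd(22,13) + gcd(6,20) + gcd(24,6) + gcd(4,13) = 1+2+6+1 = 10.
Scaling by 4 multiplies the area by 4² = 16 (so the new area is 6832) and multiplies the boundary lattice-point count by 4, giving 40.
By Pick's theorem, the interior count of the dilated polygon is 6832 − 40/2 + 1 = 6813.

6813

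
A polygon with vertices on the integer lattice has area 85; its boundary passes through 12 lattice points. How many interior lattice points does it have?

80

Pick's theorem A = I + B/2 − 1 rearranges to I = A − B/2 + 1 = 85 − 12/2 + 1 = 80.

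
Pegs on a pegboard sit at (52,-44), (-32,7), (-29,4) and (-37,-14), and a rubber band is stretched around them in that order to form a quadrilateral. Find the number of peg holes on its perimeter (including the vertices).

9

Summing gcd(|Δx|,|Δy|) over the edges gives the boundary count: gcd(84,51) + gcd(3,3) + gcd(8,18) + gcd(89,30) = 3+3+2+1 = 9.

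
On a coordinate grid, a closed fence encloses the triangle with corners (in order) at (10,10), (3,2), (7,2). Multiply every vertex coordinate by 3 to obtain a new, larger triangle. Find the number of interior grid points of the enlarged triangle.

136

The shoelace formula gives twice the area as |[10·2 − 3·10] + [3·2 − 7·2] + [7·10 − 10·2]| = 32, so the area is 16.
Summing gcd(|Δx|,|Δy|) over the edges gives the boundary count: gcd(7,8) + gcd(4,0) + gcd(3,8) = 1+4+1 = 6.
Scaling by 3 multiplies the area by 3² = 9 (so the new area is 144) and multiplies the boundary lattice-point count by 3, giving 18.
By Pick's theorem, the interior count of the dilated polygon is 144 − 18/2 + 1 = 136.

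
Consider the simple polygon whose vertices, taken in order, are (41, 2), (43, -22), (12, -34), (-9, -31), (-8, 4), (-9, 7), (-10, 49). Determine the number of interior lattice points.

Using the shoelace formula, 2A = |[41·(-22) − 43·2] + [43·(-34) − 12·(-22)] + [12·(-31) − (-9)·(-34)] + [(-9)·4 − (-8)·(-31)] + [(-8)·7 − (-9)·4] + [(-9)·49 − (-10)·7] + [(-10)·2 − 41·49]| = 5568, so the area is 2784.
Summing gcd(|Δx|,|Δy|) over the edges gives the boundary count: gcd(2,24) + gcd(31,12) + gcd(21,3) + gcd(1,35) + gcd(1,3) + gcd(1,42) + gcd(51,47) = 2+1+3+1+1+1+1 = 10.
Pick's theorem gives I = A − B/2 + 1 = 2784 − 10/2 + 1 = 2780.

2780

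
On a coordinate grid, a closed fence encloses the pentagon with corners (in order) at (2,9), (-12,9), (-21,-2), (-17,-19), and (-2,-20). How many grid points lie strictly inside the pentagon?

506

Using the shoelace formula, 2A = |(2·9 − (-12)·9) + ((-12)·(-2) − (-21)·9) + ((-21)·(-19) − (-17)·(-2)) + ((-17)·(-20) − (-2)·(-19)) + ((-2)·9 − 2·(-20))| = 1028, so the area is 514.
Along each edge there are gcd(|Δx|,|Δy|)+1 lattice points, so counting each shared vertex once the boundary has gcd(14,0) + gcd(9,11) + gcd(4,17) + gcd(15,1) + gcd(4,29) = 14+1+1+1+1 = 18.
Pick's theorem gives I = A − B/2 + 1 = 514 − 18/2 + 1 = 506.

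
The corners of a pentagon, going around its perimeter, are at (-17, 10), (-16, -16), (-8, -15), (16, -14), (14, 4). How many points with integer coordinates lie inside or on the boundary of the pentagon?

Using the shoelace formula, 2A = |((-17)·(-16) − (-16)·10) + ((-16)·(-15) − (-8)·(-16)) + ((-8)·(-14) − 16·(-15)) + (16·4 − 14·(-14)) + (14·10 − (-17)·4)| = 1364, so the area is 682.
Along each edge there are gcd(|Δx|,|Δy|)+1 lattice points, so counting each shared vertex once the boundary has gcd(1,26) + gcd(8,1) + gcd(24,1) + gcd(2,18) + gcd(31,6) = 1+1+1+2+1 = 6.
Pick's theorem gives I = A − B/2 + 1 = 682 − 6/2 + 1 = 680, so the closed region contains I + B = 680 + 6 = 686 lattice points.

686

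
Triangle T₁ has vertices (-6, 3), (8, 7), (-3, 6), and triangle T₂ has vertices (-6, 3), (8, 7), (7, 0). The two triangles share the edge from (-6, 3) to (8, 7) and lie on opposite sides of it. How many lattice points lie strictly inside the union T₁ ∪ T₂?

60

The union is the simple quadrilateral with vertices (-6, 3), (-3, 6), (8, 7), (7, 0) in order.
By the shoelace formula, twice the signed area is |[(-6)·6 − (-3)·3] + [(-3)·7 − 8·6] + [8·0 − 7·7] + [7·3 − (-6)·0]| = 124, so the area is 62.
The number of boundary lattice points is Σ gcd(|Δx|,|Δy|) = gcd(3,3) + gcd(11,1) + gcd(1,7) + gcd(13,3) = 3+1+1+1 = 6.
By Pick's theorem I = A − B/2 + 1 = 62 − 6/2 + 1 = 60.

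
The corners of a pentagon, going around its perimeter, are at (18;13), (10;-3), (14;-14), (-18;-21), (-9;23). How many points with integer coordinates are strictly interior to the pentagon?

By the shoelace formula, twice the signed area is |[18·(-3) − 10·13] + [10·(-14) − 14·(-3)] + [14·(-21) − (-18)·(-14)] + [(-18)·23 − (-9)·(-21)] + [(-9)·13 − 18·23]| = 1962, so the area is 981.
Summing gcd(|Δx|,|Δy|) over the edges gives the boundary count: gcd(8,16) + gcd(4,11) + gcd(32,7) + gcd(9,44) + gcd(27,10) = 8+1+1+1+1 = 12.
Pick's theorem gives I = A − B/2 + 1 = 981 − 12/2 + 1 = 976.

976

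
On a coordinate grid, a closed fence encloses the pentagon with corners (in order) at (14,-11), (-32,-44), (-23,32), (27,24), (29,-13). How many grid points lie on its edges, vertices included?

Along each edge there are gcd(|Δx|,|Δy|)+1 lattice points, so counting each shared vertex once the boundary has gcd(46,33) + gcd(9,76) + gcd(50,8) + gcd(2,37) + gcd(15,2) = 1+1+2+1+1 = 6.

6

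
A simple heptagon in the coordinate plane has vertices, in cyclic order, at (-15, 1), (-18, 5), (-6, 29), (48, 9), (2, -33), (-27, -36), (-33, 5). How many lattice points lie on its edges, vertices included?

21

Summing gcd(|Δx|,|Δy|) over the edges gives the boundary count: gcd(3,4) + gcd(12,24) + gcd(54,20) + gcd(46,42) + gcd(29,3) + gcd(6,41) + gcd(18,4) = 1+12+2+2+1+1+2 = 21.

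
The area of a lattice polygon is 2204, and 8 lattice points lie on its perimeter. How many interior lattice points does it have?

From Pick's theorem, I = A − B/2 + 1 = 2204 − 8/2 + 1 = 2201.

2201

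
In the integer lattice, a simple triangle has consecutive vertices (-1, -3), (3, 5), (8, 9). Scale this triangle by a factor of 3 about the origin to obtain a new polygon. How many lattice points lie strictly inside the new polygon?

97

By the shoelace formula, twice the signed area is |[(-1)·5 − 3·(-3)] + [3·9 − 8·5] + [8·(-3) − (-1)·9]| = 24, so the area is 12.
Along each edge there are gcd(|Δx|,|Δy|)+1 lattice points, so counting each shared vertex once the boundary has gcd(4,8) + gcd(5,4) + gcd(9,12) = 4+1+3 = 8.
Scaling by 3 multiplies the area by 3² = 9 (so the new area is 108) and multiplies the boundary lattice-point count by 3, giving 24.
By Pick's theorem, the interior count of the dilated polygon is 108 − 24/2 + 1 = 97.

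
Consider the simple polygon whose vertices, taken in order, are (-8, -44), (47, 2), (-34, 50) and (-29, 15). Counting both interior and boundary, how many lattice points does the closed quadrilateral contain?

3409

The shoelace formula gives twice the area as |[(-8)·2 − 47·(-44)] + [47·50 − (-34)·2] + [(-34)·15 − (-29)·50] + [(-29)·(-44) − (-8)·15]| = 6806, so the area is 3403.
Along each edge there are gcd(|Δx|,|Δy|)+1 lattice points, so counting each shared vertex once the boundary has gcd(55,46) + gcd(81,48) + gcd(5,35) + gcd(21,59) = 1+3+5+1 = 10.
Pick's theorem gives I = A − B/2 + 1 = 3403 − 10/2 + 1 = 3399, so the closed region contains I + B = 3399 + 10 = 3409 lattice points.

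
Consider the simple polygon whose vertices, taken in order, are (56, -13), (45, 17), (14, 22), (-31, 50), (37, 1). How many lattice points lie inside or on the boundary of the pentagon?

By the shoelace formula, twice the signed area is |(56·17 − 45·(-13)) + (45·22 − 14·17) + (14·50 − (-31)·22) + ((-31)·1 − 37·50) + (37·(-13) − 56·1)| = 1253, so the area is 626.5.
The number of boundary lattice points is Σ gcd(|Δx|,|Δy|) = gcd(11,30) + gcd(31,5) + gcd(45,28) + gcd(68,49) + gcd(19,14) = 1+1+1+1+1 = 5.
Pick's theorem gives I = A − B/2 + 1 = 626.5 − 5/2 + 1 = 625, so the closed region contains I + B = 625 + 5 = 630 lattice points.

630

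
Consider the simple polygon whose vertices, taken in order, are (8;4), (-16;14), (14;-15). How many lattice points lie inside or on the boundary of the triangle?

201

Using the shoelace formula, 2A = |[8·14 − (-16)·4] + [(-16)·(-15) − 14·14] + [14·4 − 8·(-15)]| = 396, so the area is 198.
The number of boundary lattice points is Σ gcd(|Δx|,|Δy|) = gcd(24,10) + gcd(30,29) + gcd(6,19) = 2+1+1 = 4.
Pick's theorem gives I = A − B/2 + 1 = 198 − 4/2 + 1 = 197, so the closed region contains I + B = 197 + 4 = 201 lattice points.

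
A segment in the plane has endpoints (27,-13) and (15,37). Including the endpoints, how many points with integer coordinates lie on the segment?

The number of lattice points on a segment between lattice points is gcd(|Δx|,|Δy|) + 1 = gcd(12,50) + 1 = 2 + 1 = 3.

3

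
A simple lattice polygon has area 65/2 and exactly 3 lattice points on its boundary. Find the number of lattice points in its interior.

Pick's theorem A = I + B/2 − 1 rearranges to I = A − B/2 + 1 = 65/2 − 3/2 + 1 = 32.

32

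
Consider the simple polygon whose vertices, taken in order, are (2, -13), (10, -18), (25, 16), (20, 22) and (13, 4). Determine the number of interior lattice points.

274

Using the shoelace formula, 2A = |(2·(-18) − 10·(-13)) + (10·16 − 25·(-18)) + (25·22 − 20·16) + (20·4 − 13·22) + (13·(-13) − 2·4)| = 551, so the area is 275.5.
The number of boundary lattice points is Σ gcd(|Δx|,|Δy|) = gcd(8,5) + gcd(15,34) + gcd(5,6) + gcd(7,18) + gcd(11,17) = 1+1+1+1+1 = 5.
By Pick's theorem A = I + B/2 − 1, so I = 275.5 − 5/2 + 1 = 274.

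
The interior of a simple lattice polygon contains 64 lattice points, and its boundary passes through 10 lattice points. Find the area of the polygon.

68

Pick's theorem states A = I + B/2 − 1, so A = 64 + 10/2 − 1 = 68.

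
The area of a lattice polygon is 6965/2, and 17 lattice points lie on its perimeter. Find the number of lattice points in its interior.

Pick's theorem A = I + B/2 − 1 rearranges to I = A − B/2 + 1 = 6965/2 − 17/2 + 1 = 3475.

3475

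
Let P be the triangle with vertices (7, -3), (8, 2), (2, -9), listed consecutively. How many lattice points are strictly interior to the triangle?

9

The shoelace formula gives twice the area as |[7·2 − 8·(-3)] + [8·(-9) − 2·2] + [2·(-3) − 7·(-9)]| = 19, so the area is 9.5.
Along each edge there are gcd(|Δx|,|Δy|)+1 lattice points, so counting each shared vertex once the boundary has gcd(1,5) + gcd(6,11) + gcd(5,6) = 1+1+1 = 3.
Pick's theorem gives I = A − B/2 + 1 = 9.5 − 3/2 + 1 = 9.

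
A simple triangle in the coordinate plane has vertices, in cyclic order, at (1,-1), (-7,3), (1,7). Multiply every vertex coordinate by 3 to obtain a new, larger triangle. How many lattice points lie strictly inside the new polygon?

265

The shoelace formula gives twice the area as |(1·3 − (-7)·(-1)) + ((-7)·7 − 1·3) + (1·(-1) − 1·7)| = 64, so the area is 32.
Along each edge there are gcd(|Δx|,|Δy|)+1 lattice points, so counting each shared vertex once the boundary has gcd(8,4) + gcd(8,4) + gcd(0,8) = 4+4+8 = 16.
Scaling by 3 multiplies the area by 3² = 9 (so the new area is 288) and multiplies the boundary lattice-point count by 3, giving 48.
By Pick's theorem, the interior count of the dilated polygon is 288 − 48/2 + 1 = 265.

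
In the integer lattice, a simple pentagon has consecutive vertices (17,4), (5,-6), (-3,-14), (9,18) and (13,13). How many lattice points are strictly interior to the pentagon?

205

By the shoelace formula, twice the signed area is |[17·(-6) − 5·4] + [5·(-14) − (-3)·(-6)] + [(-3)·18 − 9·(-14)] + [9·13 − 13·18] + [13·4 − 17·13]| = 424, so the area is 212.
Summing gcd(|Δx|,|Δy|) over the edges gives the boundary count: gcd(12,10) + gcd(8,8) + gcd(12,32) + gcd(4,5) + gcd(4,9) = 2+8+4+1+1 = 16.
By Pick's theorem A = I + B/2 − 1, so I = 212 − 16/2 + 1 = 205.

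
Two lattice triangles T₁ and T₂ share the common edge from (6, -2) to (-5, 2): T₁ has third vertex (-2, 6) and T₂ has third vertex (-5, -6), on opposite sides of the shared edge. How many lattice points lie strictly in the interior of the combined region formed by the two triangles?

64

The union is the simple quadrilateral with vertices (6, -2), (-2, 6), (-5, 2), (-5, -6) in order.
By the shoelace formula, twice the signed area is |(6·6 − (-2)·(-2)) + ((-2)·2 − (-5)·6) + ((-5)·(-6) − (-5)·2) + ((-5)·(-2) − 6·(-6))| = 144, so the area is 72.
Summing gcd(|Δx|,|Δy|) over the edges gives the boundary count: gcd(8,8) + gcd(3,4) + gcd(0,8) + gcd(11,4) = 8+1+8+1 = 18.
By Pick's theorem I = A − B/2 + 1 = 72 − 18/2 + 1 = 64.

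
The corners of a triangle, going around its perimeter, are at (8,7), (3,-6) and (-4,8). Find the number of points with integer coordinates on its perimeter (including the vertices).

9

The number of boundary lattice points is Σ gcd(|Δx|,|Δy|) = gcd(5,13) + gcd(7,14) + gcd(12,1) = 1+7+1 = 9.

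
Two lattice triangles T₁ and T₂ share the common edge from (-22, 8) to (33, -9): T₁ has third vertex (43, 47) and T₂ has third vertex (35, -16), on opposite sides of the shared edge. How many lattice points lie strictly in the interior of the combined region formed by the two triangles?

The union is the simple quadrilateral with vertices (-22, 8), (43, 47), (33, -9), (35, -16) in order.
By the shoelace formula, twice the signed area is |((-22)·47 − 43·8) + (43·(-9) − 33·47) + (33·(-16) − 35·(-9)) + (35·8 − (-22)·(-16))| = 3601, so the area is 1800.5.
Along each edge there are gcd(|Δx|,|Δy|)+1 lattice points, so counting each shared vertex once the boundary has gcd(65,39) + gcd(10,56) + gcd(2,7) + gcd(57,24) = 13+2+1+3 = 19.
By Pick's theorem I = A − B/2 + 1 = 1800.5 − 19/2 + 1 = 1792.

1792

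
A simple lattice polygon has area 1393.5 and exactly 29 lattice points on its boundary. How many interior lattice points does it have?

Pick's theorem A = I + B/2 − 1 rearranges to I = A − B/2 + 1 = 1393.5 − 29/2 + 1 = 1380.

1380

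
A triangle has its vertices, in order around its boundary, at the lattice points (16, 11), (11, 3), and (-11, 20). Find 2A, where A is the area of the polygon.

261

The shoelace formula gives twice the area as |(16·3 − 11·11) + (11·20 − (-11)·3) + ((-11)·11 − 16·20)| = 261, so the area is 261/2.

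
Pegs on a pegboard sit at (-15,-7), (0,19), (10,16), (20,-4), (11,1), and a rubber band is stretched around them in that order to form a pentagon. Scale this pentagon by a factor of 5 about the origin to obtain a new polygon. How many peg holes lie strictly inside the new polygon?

10376

The shoelace formula gives twice the area as |[(-15)·19 − 0·(-7)] + [0·16 − 10·19] + [10·(-4) − 20·16] + [20·1 − 11·(-4)] + [11·(-7) − (-15)·1]| = 833, so the area is 416.5.
Summing gcd(|Δx|,|Δy|) over the edges gives the boundary count: gcd(15,26) + gcd(10,3) + gcd(10,20) + gcd(9,5) + gcd(26,8) = 1+1+10+1+2 = 15.
Scaling by 5 multiplies the area by 5² = 25 (so the new area is 10412.5) and multiplies the boundary lattice-point count by 5, giving 75.
By Pick's theorem, the interior count of the dilated polygon is 10412.5 − 75/2 + 1 = 10376.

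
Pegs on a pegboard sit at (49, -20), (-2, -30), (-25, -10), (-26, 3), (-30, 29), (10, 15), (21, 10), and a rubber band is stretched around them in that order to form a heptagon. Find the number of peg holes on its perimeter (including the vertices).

10

The number of boundary lattice points is Σ gcd(|Δx|,|Δy|) = gcd(51,10) + gcd(23,20) + gcd(1,13) + gcd(4,26) + gcd(40,14) + gcd(11,5) + gcd(28,30) = 1+1+1+2+2+1+2 = 10.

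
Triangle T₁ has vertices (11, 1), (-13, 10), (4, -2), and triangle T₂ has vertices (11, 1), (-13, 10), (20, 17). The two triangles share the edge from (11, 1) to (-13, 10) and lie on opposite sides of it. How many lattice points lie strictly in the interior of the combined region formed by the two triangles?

299

The union is the simple quadrilateral with vertices (11, 1), (4, -2), (-13, 10), (20, 17) in order.
By the shoelace formula, twice the signed area is |(11·(-2) − 4·1) + (4·10 − (-13)·(-2)) + ((-13)·17 − 20·10) + (20·1 − 11·17)| = 600, so the area is 300.
Along each edge there are gcd(|Δx|,|Δy|)+1 lattice points, so counting each shared vertex once the boundary has gcd(7,3) + gcd(17,12) + gcd(33,7) + gcd(9,16) = 1+1+1+1 = 4.
By Pick's theorem I = A − B/2 + 1 = 300 − 4/2 + 1 = 299.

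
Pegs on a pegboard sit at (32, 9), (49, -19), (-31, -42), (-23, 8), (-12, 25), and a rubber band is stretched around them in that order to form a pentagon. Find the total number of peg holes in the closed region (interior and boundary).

The shoelace formula gives twice the area as |[32·(-19) − 49·9] + [49·(-42) − (-31)·(-19)] + [(-31)·8 − (-23)·(-42)] + [(-23)·25 − (-12)·8] + [(-12)·9 − 32·25]| = 6297, so the area is 3148.5.
The number of boundary lattice points is Σ gcd(|Δx|,|Δy|) = gcd(17,28) + gcd(80,23) + gcd(8,50) + gcd(11,17) + gcd(44,16) = 1+1+2+1+4 = 9.
Pick's theorem gives I = A − B/2 + 1 = 3148.5 − 9/2 + 1 = 3145, so the closed region contains I + B = 3145 + 9 = 3154 lattice points.

3154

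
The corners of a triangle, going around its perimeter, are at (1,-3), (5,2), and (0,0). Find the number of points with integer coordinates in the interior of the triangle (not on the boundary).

Using the shoelace formula, 2A = |(1·2 − 5·(-3)) + (5·0 − 0·2) + (0·(-3) − 1·0)| = 17, so the area is 8.5.
Summing gcd(|Δx|,|Δy|) over the edges gives the boundary count: gcd(4,5) + gcd(5,2) + gcd(1,3) = 1+1+1 = 3.
Pick's theorem gives I = A − B/2 + 1 = 8.5 − 3/2 + 1 = 8.

8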